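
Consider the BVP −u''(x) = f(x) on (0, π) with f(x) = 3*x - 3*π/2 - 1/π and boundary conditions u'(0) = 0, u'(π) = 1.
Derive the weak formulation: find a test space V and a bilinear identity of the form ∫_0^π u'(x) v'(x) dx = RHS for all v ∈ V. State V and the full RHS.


V = H^1(0, π) (v unrestricted at boundary; u is determined up to an additive constant); weak form: ∫_0^π u'v' dx = ∫_0^π (3*x - 3*π/2 - 1/π) v dx + v(π) for all v ∈ V.

Multiply both sides by a test function v and integrate from 0 to π:
  ∫_0^π −u''(x) v(x) dx = ∫_0^π f(x) v(x) dx.
Integrate the LHS by parts once:
  ∫_0^π −u'' v dx = −[u'(x) v(x)]_0^π + ∫_0^π u'(x) v'(x) dx.
Thus ∫_0^π u'(x) v'(x) dx = ∫_0^π f(x) v(x) dx + [u'(x) v(x)]_0^π.
Choose V so that boundary terms are either known or forced to vanish.
u has inhomogeneous Neumann u'(0) = 0, u'(π) = 1. [u' v]_0^π = (1)·v(π) − (0)·v(0) = v(π). Take V = H^1(0, π); boundary term becomes part of RHS.
Weak formulation: find u (satisfying any essential BC) such that ∫_0^π u'(x) v'(x) dx = ∫_0^π f v dx + v(π) for all v ∈ V (Neumann data are natural BCs: they enter the RHS as boundary terms).
Substituting f(x) = 3*x - 3*π/2 - 1/π, the right-hand side is ∫_0^π (3*x - 3*π/2 - 1/π) v dx + v(π).
Compatibility check (pure Neumann): taking v ≡ 1 ∈ V gives 0 = ∫_0^π f dx + (1) − (0), i.e. ∫_0^π f dx must equal u'(0) − u'(π) = -1. Indeed ∫_0^π (3*x - 3*π/2 - 1/π) dx = -1, so the data are compatible. The solution is then unique only up to an additive constant (fix it e.g. by requiring ∫_0^π u dx = 0).


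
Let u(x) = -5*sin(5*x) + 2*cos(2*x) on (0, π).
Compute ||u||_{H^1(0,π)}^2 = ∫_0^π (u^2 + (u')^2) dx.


||u||_{H^1(0,π)}^2 = -1000/21 + 335*π

u'(x) = -4*sin(2*x) - 25*cos(5*x).
Expand u² and (u')² and integrate term by term on (0, π), using: for integers n ≥ 1, ∫_0^π sin²(nx) dx = ∫_0^π cos²(nx) dx = π/2; for n ≠ n', ∫_0^π sin(nx)sin(n'x) dx = ∫_0^π cos(nx)cos(n'x) dx = 0; and by product-to-sum, ∫_0^π sin(nx)cos(n'x) dx = ½∫_0^π [sin((n+n')x) + sin((n−n')x)] dx, which is 0 when n+n' is even and 2n/(n²−n'²) when n+n' is odd (it need not vanish on (0, π)).
  u² squared terms: (-5)²·∫sin(5x)² dx = 25·π/2 = 25*π/2;  (2)²·∫cos(2x)² dx = 4·π/2 = 2*π.
  u² cross terms: 2·(-5)·(2)·∫sin(5x)·cos(2x) dx = -20·(10/21) = -200/21.
  So ∫_0^π u² dx = 25*π/2 + 2*π − 200/21 = -200/21 + 29*π/2.
  (u')² squared terms: (-25)²·∫cos(5x)² dx = 625·π/2 = 625*π/2;  (-4)²·∫sin(2x)² dx = 16·π/2 = 8*π.
  (u')² cross terms: 2·(-25)·(-4)·∫cos(5x)·sin(2x) dx = 200·(-4/21) = -800/21.
  So ∫_0^π (u')² dx = 625*π/2 + 8*π − 800/21 = -800/21 + 641*π/2.
||u||_{H^1}^2 = (-200/21 + 29*π/2) + (-800/21 + 641*π/2) = -1000/21 + 335*π.


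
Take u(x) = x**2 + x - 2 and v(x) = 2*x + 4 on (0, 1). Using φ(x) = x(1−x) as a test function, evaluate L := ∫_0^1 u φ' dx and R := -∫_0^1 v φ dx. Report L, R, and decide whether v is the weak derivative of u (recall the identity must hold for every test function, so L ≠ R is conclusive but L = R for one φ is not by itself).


LHS = -1/3, RHS = -5/6. No, v is not the weak derivative of u.

u(x) = x**2 + x - 2, classical derivative u'(x) = 2*x + 1.
φ(x) = x(1−x), so φ'(x) = 1 - 2*x.
Note φ(0) = φ(1) = 0, so the boundary term u·φ vanishes.
LHS = ∫_0^1 u(x) φ'(x) dx = ∫_0^1 (-2*x^3 - x^2 + 5*x - 2) dx. Term by term:
  ∫_0^1 -2*x^3 dx = -1/2;  ∫_0^1 -x^2 dx = -1/3;  ∫_0^1 5*x dx = 5/2;
  ∫_0^1 -2 dx = -2.
Sum: -1/2 − 1/3 + 5/2 − 2 = -1/3.
So LHS = -1/3.
∫_0^1 v(x) φ(x) dx = ∫_0^1 (-2*x^3 - 2*x^2 + 4*x) dx. Term by term:
  ∫_0^1 -2*x^3 dx = -1/2;  ∫_0^1 -2*x^2 dx = -2/3;  ∫_0^1 4*x dx = 2.
Sum: -1/2 − 2/3 + 2 = 5/6.
So RHS = -∫_0^1 v(x) φ(x) dx = -5/6.
LHS − RHS = 1/2 ≠ 0, so the identity fails.
(For a valid weak derivative the identity must hold for EVERY test function, in particular this one. The failure shows v is NOT the weak derivative of u.)
Correct weak derivative would be u'(x) = 2*x + 1.


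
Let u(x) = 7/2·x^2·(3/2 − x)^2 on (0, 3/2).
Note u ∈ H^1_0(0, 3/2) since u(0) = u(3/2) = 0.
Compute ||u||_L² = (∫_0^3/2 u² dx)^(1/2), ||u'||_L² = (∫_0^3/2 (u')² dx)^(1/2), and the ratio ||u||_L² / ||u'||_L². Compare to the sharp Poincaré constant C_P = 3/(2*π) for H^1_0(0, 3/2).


||u||_L² / ||u'||_L² = sqrt(3)/4 < C_P = 3/(2*π).

u(x) = 7/2·x^2·(3/2 − x)^2, so u'(x) = 7*x*(2*x - 3)*(4*x - 3)/4.
u(x) = 7/2·x^2·(3/2 − x)^2 vanishes at x = 0 and x = 3/2, so u ∈ H^1_0(0, 3/2). Differentiate via the product rule and integrate the resulting polynomials term by term.
  ∫_0^3/2 u² dx = ∫_0^3/2 (49*x^8/4 - 147*x^7/2 + 1323*x^6/8 - 1323*x^5/8 + 3969*x^4/64) dx. Term by term:
    ∫_0^3/2 49*x^8/4 dx = 107163/2048;  ∫_0^3/2 -147*x^7/2 dx = -964467/4096;  ∫_0^3/2 1323*x^6/8 dx = 413343/1024;
    ∫_0^3/2 -1323*x^5/8 dx = -321489/1024;  ∫_0^3/2 3969*x^4/64 dx = 964467/10240.
  Sum: 107163/2048 − 964467/4096 + 413343/1024 − 321489/1024 + 964467/10240 = 15309/20480.
  ∫_0^3/2 (u')² dx = ∫_0^3/2 (196*x^6 - 882*x^5 + 5733*x^4/4 - 3969*x^3/4 + 3969*x^2/16) dx. Term by term:
    ∫_0^3/2 196*x^6 dx = 15309/32;  ∫_0^3/2 -882*x^5 dx = -107163/64;  ∫_0^3/2 5733*x^4/4 dx = 1393119/640;
    ∫_0^3/2 -3969*x^3/4 dx = -321489/256;  ∫_0^3/2 3969*x^2/16 dx = 35721/128.
  Sum: 15309/32 − 107163/64 + 1393119/640 − 321489/256 + 35721/128 = 5103/1280.
∫_0^3/2 u² dx = 15309/20480, so ||u||_L² = 27*sqrt(105)/320.
∫_0^3/2 (u')² dx = 5103/1280, so ||u'||_L² = 27*sqrt(35)/80.
Ratio ||u||_L² / ||u'||_L² = sqrt(3)/4.
Sharp Poincaré constant on H^1_0(0, 3/2) is C_P = L/π = 3/(2*π), achieved by sin(2*π/3·x).
A polynomial bump cannot attain the sharp Poincaré constant (only the first sine eigenfunction does), so the ratio is strictly less than C_P, consistent with ||u||_L² ≤ C_P ||u'||_L².


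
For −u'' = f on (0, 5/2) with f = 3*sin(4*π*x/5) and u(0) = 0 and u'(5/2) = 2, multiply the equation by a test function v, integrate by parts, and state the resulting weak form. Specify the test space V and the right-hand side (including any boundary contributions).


V = {v ∈ H^1(0, 5/2) : v(0) = 0} (test functions vanish at x = 0 where u is specified); weak form: ∫_0^5/2 u'v' dx = ∫_0^5/2 (3*sin(4*π*x/5)) v dx + 2·v(5/2) for all v ∈ V.

Multiply both sides by a test function v and integrate from 0 to 5/2:
  ∫_0^5/2 −u''(x) v(x) dx = ∫_0^5/2 f(x) v(x) dx.
Integrate the LHS by parts once:
  ∫_0^5/2 −u'' v dx = −[u'(x) v(x)]_0^5/2 + ∫_0^5/2 u'(x) v'(x) dx.
Thus ∫_0^5/2 u'(x) v'(x) dx = ∫_0^5/2 f(x) v(x) dx + [u'(x) v(x)]_0^5/2.
Choose V so that boundary terms are either known or forced to vanish.
Mixed BC: u(0) = 0 (Dirichlet) and u'(5/2) = 2 (Neumann). Define V = {v ∈ H^1(0, 5/2) : v(0) = 0}. Then [u' v]_0^5/2 = u'(5/2)·v(5/2) − u'(0)·0 = 2·v(5/2).
Weak formulation: find u (satisfying any essential BC) such that ∫_0^5/2 u'(x) v'(x) dx = ∫_0^5/2 f v dx + 2·v(5/2) for all v ∈ V (Dirichlet at 0 absorbed into V; Neumann datum at x = 5/2 contributes the boundary term).
Substituting f(x) = 3*sin(4*π*x/5), the right-hand side is ∫_0^5/2 (3*sin(4*π*x/5)) v dx + 2·v(5/2).


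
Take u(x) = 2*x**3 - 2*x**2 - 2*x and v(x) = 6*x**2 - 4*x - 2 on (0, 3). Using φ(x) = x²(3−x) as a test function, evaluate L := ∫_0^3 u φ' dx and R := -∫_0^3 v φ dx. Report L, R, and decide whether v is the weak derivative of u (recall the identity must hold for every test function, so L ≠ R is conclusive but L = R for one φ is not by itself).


LHS = -837/10, RHS = -837/10. Yes, v = u' weakly.

u(x) = 2*x**3 - 2*x**2 - 2*x, classical derivative u'(x) = 6*x**2 - 4*x - 2.
φ(x) = x²(3−x), so φ'(x) = 3*x*(2 - x).
Note φ(0) = φ(3) = 0, so the boundary term u·φ vanishes.
LHS = ∫_0^3 u(x) φ'(x) dx = ∫_0^3 (-6*x^5 + 18*x^4 - 6*x^3 - 12*x^2) dx. Term by term:
  ∫_0^3 -6*x^5 dx = -729;  ∫_0^3 18*x^4 dx = 4374/5;  ∫_0^3 -6*x^3 dx = -243/2;
  ∫_0^3 -12*x^2 dx = -108.
Sum: -729 + 4374/5 − 243/2 − 108 = -837/10.
So LHS = -837/10.
∫_0^3 v(x) φ(x) dx = ∫_0^3 (-6*x^5 + 22*x^4 - 10*x^3 - 6*x^2) dx. Term by term:
  ∫_0^3 -6*x^5 dx = -729;  ∫_0^3 22*x^4 dx = 5346/5;  ∫_0^3 -10*x^3 dx = -405/2;
  ∫_0^3 -6*x^2 dx = -54.
Sum: -729 + 5346/5 − 405/2 − 54 = 837/10.
So RHS = -∫_0^3 v(x) φ(x) dx = -837/10.
LHS = RHS, so the identity holds for this test φ.
Moreover u is smooth here and v(x) = u'(x) = 6*x**2 - 4*x - 2 pointwise, so the identity holds for every test function. Hence v is the weak derivative of u.


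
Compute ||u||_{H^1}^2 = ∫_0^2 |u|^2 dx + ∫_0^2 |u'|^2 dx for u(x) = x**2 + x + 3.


||u||_{H^1}^2 = 1256/15

The H^1 norm (squared) on an interval (0, L) is
  ||u||_{H^1}^2 = ∫_0^L u(x)^2 dx + ∫_0^L u'(x)^2 dx.
Compute u'(x) = 2*x + 1.
Then u(x)^2 = x**4 + 2*x**3 + 7*x**2 + 6*x + 9 and u'(x)^2 = 4*x**2 + 4*x + 1.
Integrate each monomial from 0 to 2 using ∫_0^2 c·x^n dx = c·2^(n+1)/(n+1):
  ∫_0^2 u(x)^2 dx = ∫_0^2 (x^4 + 2*x^3 + 7*x^2 + 6*x + 9) dx. Term by term:
    ∫_0^2 x^4 dx = 32/5;  ∫_0^2 2*x^3 dx = 8;  ∫_0^2 7*x^2 dx = 56/3;
    ∫_0^2 6*x dx = 12;  ∫_0^2 9 dx = 18.
  Sum: 32/5 + 8 + 56/3 + 12 + 18 = 946/15.
  ∫_0^2 u'(x)^2 dx = ∫_0^2 (4*x^2 + 4*x + 1) dx. Term by term:
    ∫_0^2 4*x^2 dx = 32/3;  ∫_0^2 4*x dx = 8;  ∫_0^2 1 dx = 2.
  Sum: 32/3 + 8 + 2 = 62/3.
Adding: ||u||_{H^1}^2 = 946/15 + 62/3 = 1256/15.


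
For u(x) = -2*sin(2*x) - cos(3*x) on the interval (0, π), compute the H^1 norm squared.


||u||_{H^1(0,π)}^2 = -32 + 15*π

u'(x) = 3*sin(3*x) - 4*cos(2*x).
Expand u² and (u')² and integrate term by term on (0, π), using: for integers n ≥ 1, ∫_0^π sin²(nx) dx = ∫_0^π cos²(nx) dx = π/2; for n ≠ n', ∫_0^π sin(nx)sin(n'x) dx = ∫_0^π cos(nx)cos(n'x) dx = 0; and by product-to-sum, ∫_0^π sin(nx)cos(n'x) dx = ½∫_0^π [sin((n+n')x) + sin((n−n')x)] dx, which is 0 when n+n' is even and 2n/(n²−n'²) when n+n' is odd (it need not vanish on (0, π)).
  u² squared terms: (-1)²·∫cos(3x)² dx = 1·π/2 = π/2;  (-2)²·∫sin(2x)² dx = 4·π/2 = 2*π.
  u² cross terms: 2·(-1)·(-2)·∫cos(3x)·sin(2x) dx = 4·(-4/5) = -16/5.
  So ∫_0^π u² dx = π/2 + 2*π − 16/5 = -16/5 + 5*π/2.
  (u')² squared terms: (-4)²·∫cos(2x)² dx = 16·π/2 = 8*π;  (3)²·∫sin(3x)² dx = 9·π/2 = 9*π/2.
  (u')² cross terms: 2·(-4)·(3)·∫cos(2x)·sin(3x) dx = -24·(6/5) = -144/5.
  So ∫_0^π (u')² dx = 8*π + 9*π/2 − 144/5 = -144/5 + 25*π/2.
||u||_{H^1}^2 = (-16/5 + 5*π/2) + (-144/5 + 25*π/2) = -32 + 15*π.


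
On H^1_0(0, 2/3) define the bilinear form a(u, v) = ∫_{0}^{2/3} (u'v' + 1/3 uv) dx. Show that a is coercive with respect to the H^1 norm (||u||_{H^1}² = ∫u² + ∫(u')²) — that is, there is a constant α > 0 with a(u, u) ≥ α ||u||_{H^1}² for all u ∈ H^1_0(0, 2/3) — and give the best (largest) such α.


α = (4 + 27*π^2)/(3*(4 + 9*π^2))

Coercivity of a(·,·) on H^1_0(0, 2/3) means a(u, u) ≥ α ||u||_{H^1}² for every u ∈ H^1_0.
The interval has length L = 2/3, and Poincaré/coercivity depend only on L. Here a(u, u) = ∫(u')² + (1/3)·∫u².
Here 0 < c = 1/3 < 1. The condition a(u,u) ≥ α||u||_{H^1}² reads (1−α)∫(u')² ≥ (α−c)∫u². Any admissible α is ≤ 1 (rapidly oscillating u have ∫u²/∫(u')² → 0), and α = 1 would force 0 ≥ (1−c)∫u², impossible since c < 1; so 1−α > 0. By the sharp Poincaré inequality on H^1_0 of an interval of length L, ∫(u')² ≥ (π/L)²∫u² with equality for the first sine mode sin(π(x−x₀)/L) (x₀ the left endpoint), so the inequality holds for all u iff (1−α)(π/L)² ≥ α − c, i.e. α ≤ ((π/L)² + c)/((π/L)² + 1) = (1 + c(L/π)²)/(1 + (L/π)²). With (π/L)² = 9*π^2/4 and c = 1/3, the largest admissible constant is α = ((π/L)² + c)/((π/L)² + 1).
Simplifying, α = (4 + 27*π^2)/(3*(4 + 9*π^2)).


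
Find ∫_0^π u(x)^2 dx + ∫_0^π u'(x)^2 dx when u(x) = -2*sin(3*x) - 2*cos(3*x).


||u||_{H^1(0,π)}^2 = 40*π

u'(x) = 6*sin(3*x) - 6*cos(3*x).
Expand u² and (u')² and integrate term by term on (0, π), using: for integers n ≥ 1, ∫_0^π sin²(nx) dx = ∫_0^π cos²(nx) dx = π/2; for n ≠ n', ∫_0^π sin(nx)sin(n'x) dx = ∫_0^π cos(nx)cos(n'x) dx = 0; and by product-to-sum, ∫_0^π sin(nx)cos(n'x) dx = ½∫_0^π [sin((n+n')x) + sin((n−n')x)] dx, which is 0 when n+n' is even and 2n/(n²−n'²) when n+n' is odd (it need not vanish on (0, π)).
  u² squared terms: (-2)²·∫cos(3x)² dx = 4·π/2 = 2*π;  (-2)²·∫sin(3x)² dx = 4·π/2 = 2*π.
  u² cross terms: 2·(-2)·(-2)·∫cos(3x)·sin(3x) dx = 8·(0) = 0.
  So ∫_0^π u² dx = 2*π + 2*π + 0 = 4*π.
  (u')² squared terms: (-6)²·∫cos(3x)² dx = 36·π/2 = 18*π;  (6)²·∫sin(3x)² dx = 36·π/2 = 18*π.
  (u')² cross terms: 2·(-6)·(6)·∫cos(3x)·sin(3x) dx = -72·(0) = 0.
  So ∫_0^π (u')² dx = 18*π + 18*π + 0 = 36*π.
||u||_{H^1}^2 = (4*π) + (36*π) = 40*π.


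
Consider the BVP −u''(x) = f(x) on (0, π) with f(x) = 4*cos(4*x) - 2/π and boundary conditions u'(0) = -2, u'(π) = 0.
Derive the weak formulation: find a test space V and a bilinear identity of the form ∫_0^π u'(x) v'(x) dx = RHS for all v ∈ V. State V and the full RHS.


V = H^1(0, π) (v unrestricted at boundary; u is determined up to an additive constant); weak form: ∫_0^π u'v' dx = ∫_0^π (4*cos(4*x) - 2/π) v dx + 2·v(0) for all v ∈ V.

Multiply both sides by a test function v and integrate from 0 to π:
  ∫_0^π −u''(x) v(x) dx = ∫_0^π f(x) v(x) dx.
Integrate the LHS by parts once:
  ∫_0^π −u'' v dx = −[u'(x) v(x)]_0^π + ∫_0^π u'(x) v'(x) dx.
Thus ∫_0^π u'(x) v'(x) dx = ∫_0^π f(x) v(x) dx + [u'(x) v(x)]_0^π.
Choose V so that boundary terms are either known or forced to vanish.
u has inhomogeneous Neumann u'(0) = -2, u'(π) = 0. [u' v]_0^π = (0)·v(π) − (-2)·v(0) = 2·v(0). Take V = H^1(0, π); boundary term becomes part of RHS.
Weak formulation: find u (satisfying any essential BC) such that ∫_0^π u'(x) v'(x) dx = ∫_0^π f v dx + 2·v(0) for all v ∈ V (Neumann data are natural BCs: they enter the RHS as boundary terms).
Substituting f(x) = 4*cos(4*x) - 2/π, the right-hand side is ∫_0^π (4*cos(4*x) - 2/π) v dx + 2·v(0).
Compatibility check (pure Neumann): taking v ≡ 1 ∈ V gives 0 = ∫_0^π f dx + (0) − (-2), i.e. ∫_0^π f dx must equal u'(0) − u'(π) = -2. Indeed ∫_0^π (4*cos(4*x) - 2/π) dx = -2, so the data are compatible. The solution is then unique only up to an additive constant (fix it e.g. by requiring ∫_0^π u dx = 0).


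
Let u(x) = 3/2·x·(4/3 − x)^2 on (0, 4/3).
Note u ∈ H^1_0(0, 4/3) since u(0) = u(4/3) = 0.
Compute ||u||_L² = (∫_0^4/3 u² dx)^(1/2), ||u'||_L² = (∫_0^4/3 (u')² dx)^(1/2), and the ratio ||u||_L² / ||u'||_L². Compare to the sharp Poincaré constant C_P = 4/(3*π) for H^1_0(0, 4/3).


||u||_L² / ||u'||_L² = 2*sqrt(14)/21 < C_P = 4/(3*π).

u(x) = 3/2·x·(4/3 − x)^2, so u'(x) = (3*x - 4)*(9*x - 4)/6.
u(x) = 3/2·x·(4/3 − x)^2 vanishes at x = 0 and x = 4/3, so u ∈ H^1_0(0, 4/3). Differentiate via the product rule and integrate the resulting polynomials term by term.
  ∫_0^4/3 u² dx = ∫_0^4/3 (9*x^6/4 - 12*x^5 + 24*x^4 - 64*x^3/3 + 64*x^2/9) dx. Term by term:
    ∫_0^4/3 9*x^6/4 dx = 4096/1701;  ∫_0^4/3 -12*x^5 dx = -8192/729;  ∫_0^4/3 24*x^4 dx = 8192/405;
    ∫_0^4/3 -64*x^3/3 dx = -4096/243;  ∫_0^4/3 64*x^2/9 dx = 4096/729.
  Sum: 4096/1701 − 8192/729 + 8192/405 − 4096/243 + 4096/729 = 4096/25515.
  ∫_0^4/3 (u')² dx = ∫_0^4/3 (81*x^4/4 - 72*x^3 + 88*x^2 - 128*x/3 + 64/9) dx. Term by term:
    ∫_0^4/3 81*x^4/4 dx = 256/15;  ∫_0^4/3 -72*x^3 dx = -512/9;  ∫_0^4/3 88*x^2 dx = 5632/81;
    ∫_0^4/3 -128*x/3 dx = -1024/27;  ∫_0^4/3 64/9 dx = 256/27.
  Sum: 256/15 − 512/9 + 5632/81 − 1024/27 + 256/27 = 512/405.
∫_0^4/3 u² dx = 4096/25515, so ||u||_L² = 64*sqrt(35)/945.
∫_0^4/3 (u')² dx = 512/405, so ||u'||_L² = 16*sqrt(10)/45.
Ratio ||u||_L² / ||u'||_L² = 2*sqrt(14)/21.
Sharp Poincaré constant on H^1_0(0, 4/3) is C_P = L/π = 4/(3*π), achieved by sin(3*π/4·x).
A polynomial bump cannot attain the sharp Poincaré constant (only the first sine eigenfunction does), so the ratio is strictly less than C_P, consistent with ||u||_L² ≤ C_P ||u'||_L².


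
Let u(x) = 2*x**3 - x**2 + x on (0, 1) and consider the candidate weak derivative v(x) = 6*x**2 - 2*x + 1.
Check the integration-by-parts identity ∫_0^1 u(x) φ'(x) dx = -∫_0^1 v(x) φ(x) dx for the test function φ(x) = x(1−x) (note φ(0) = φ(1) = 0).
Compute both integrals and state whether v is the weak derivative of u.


LHS = -3/10, RHS = -3/10. Yes, v = u' weakly.

u(x) = 2*x**3 - x**2 + x, classical derivative u'(x) = 6*x**2 - 2*x + 1.
φ(x) = x(1−x), so φ'(x) = 1 - 2*x.
Note φ(0) = φ(1) = 0, so the boundary term u·φ vanishes.
LHS = ∫_0^1 u(x) φ'(x) dx = ∫_0^1 (-4*x^4 + 4*x^3 - 3*x^2 + x) dx. Term by term:
  ∫_0^1 -4*x^4 dx = -4/5;  ∫_0^1 4*x^3 dx = 1;  ∫_0^1 -3*x^2 dx = -1;
  ∫_0^1 x dx = 1/2.
Sum: -4/5 + 1 − 1 + 1/2 = -3/10.
So LHS = -3/10.
∫_0^1 v(x) φ(x) dx = ∫_0^1 (-6*x^4 + 8*x^3 - 3*x^2 + x) dx. Term by term:
  ∫_0^1 -6*x^4 dx = -6/5;  ∫_0^1 8*x^3 dx = 2;  ∫_0^1 -3*x^2 dx = -1;
  ∫_0^1 x dx = 1/2.
Sum: -6/5 + 2 − 1 + 1/2 = 3/10.
So RHS = -∫_0^1 v(x) φ(x) dx = -3/10.
LHS = RHS, so the identity holds for this test φ.
Moreover u is smooth here and v(x) = u'(x) = 6*x**2 - 2*x + 1 pointwise, so the identity holds for every test function. Hence v is the weak derivative of u.


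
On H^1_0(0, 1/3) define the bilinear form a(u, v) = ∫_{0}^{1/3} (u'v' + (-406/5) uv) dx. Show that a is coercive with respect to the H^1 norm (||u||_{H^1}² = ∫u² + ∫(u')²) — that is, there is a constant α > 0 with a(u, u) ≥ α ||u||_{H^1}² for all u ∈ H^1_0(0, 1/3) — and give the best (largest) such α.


α = (-406 + 45*π^2)/(5*(1 + 9*π^2))

Coercivity of a(·,·) on H^1_0(0, 1/3) means a(u, u) ≥ α ||u||_{H^1}² for every u ∈ H^1_0.
The interval has length L = 1/3, and Poincaré/coercivity depend only on L. Here a(u, u) = ∫(u')² + (-406/5)·∫u².
Here c = -406/5 < 0 with |c| < (π/L)² = 9*π^2, so coercivity still holds. The condition a(u,u) ≥ α||u||_{H^1}² reads (1−α)∫(u')² ≥ (α−c)∫u². Any admissible α is ≤ 1 (rapidly oscillating u have ∫u²/∫(u')² → 0), and α = 1 would force 0 ≥ (1−c)∫u², impossible since c < 1; so 1−α > 0. By the sharp Poincaré inequality on H^1_0 of an interval of length L, ∫(u')² ≥ (π/L)²∫u² with equality for the first sine mode sin(π(x−x₀)/L) (x₀ the left endpoint), so the inequality holds for all u iff (1−α)(π/L)² ≥ α − c, i.e. α ≤ ((π/L)² + c)/((π/L)² + 1) = (1 + c(L/π)²)/(1 + (L/π)²). (Direct route, valid since c ≤ 0: Poincaré gives c∫u² ≥ c(L/π)²∫(u')², so a(u,u) ≥ (1 + c(L/π)²)∫(u')², while ||u||_{H^1}² ≤ (1 + (L/π)²)∫(u')²; dividing yields the same α.) With (π/L)² = 9*π^2 and c = -406/5, the largest admissible constant is α = ((π/L)² + c)/((π/L)² + 1).
Simplifying, α = (-406 + 45*π^2)/(5*(1 + 9*π^2)).


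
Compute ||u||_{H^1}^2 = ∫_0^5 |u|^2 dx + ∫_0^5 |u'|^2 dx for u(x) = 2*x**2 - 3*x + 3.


||u||_{H^1}^2 = 5195/3

The H^1 norm (squared) on an interval (0, L) is
  ||u||_{H^1}^2 = ∫_0^L u(x)^2 dx + ∫_0^L u'(x)^2 dx.
Compute u'(x) = 4*x - 3.
Then u(x)^2 = 4*x**4 - 12*x**3 + 21*x**2 - 18*x + 9 and u'(x)^2 = 16*x**2 - 24*x + 9.
Integrate each monomial from 0 to 5 using ∫_0^5 c·x^n dx = c·5^(n+1)/(n+1):
  ∫_0^5 u(x)^2 dx = ∫_0^5 (4*x^4 - 12*x^3 + 21*x^2 - 18*x + 9) dx. Term by term:
    ∫_0^5 4*x^4 dx = 2500;  ∫_0^5 -12*x^3 dx = -1875;  ∫_0^5 21*x^2 dx = 875;
    ∫_0^5 -18*x dx = -225;  ∫_0^5 9 dx = 45.
  Sum: 2500 − 1875 + 875 − 225 + 45 = 1320.
  ∫_0^5 u'(x)^2 dx = ∫_0^5 (16*x^2 - 24*x + 9) dx. Term by term:
    ∫_0^5 16*x^2 dx = 2000/3;  ∫_0^5 -24*x dx = -300;  ∫_0^5 9 dx = 45.
  Sum: 2000/3 − 300 + 45 = 1235/3.
Adding: ||u||_{H^1}^2 = 1320 + 1235/3 = 5195/3.


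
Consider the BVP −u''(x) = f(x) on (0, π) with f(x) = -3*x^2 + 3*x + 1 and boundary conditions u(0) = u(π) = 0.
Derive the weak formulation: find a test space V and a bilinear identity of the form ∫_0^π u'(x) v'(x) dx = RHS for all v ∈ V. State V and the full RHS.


V = H^1_0(0, π) (so v(0) = v(π) = 0); weak form: ∫_0^π u'v' dx = ∫_0^π (-3*x^2 + 3*x + 1) v dx for all v ∈ V.

Multiply both sides by a test function v and integrate from 0 to π:
  ∫_0^π −u''(x) v(x) dx = ∫_0^π f(x) v(x) dx.
Integrate the LHS by parts once:
  ∫_0^π −u'' v dx = −[u'(x) v(x)]_0^π + ∫_0^π u'(x) v'(x) dx.
Thus ∫_0^π u'(x) v'(x) dx = ∫_0^π f(x) v(x) dx + [u'(x) v(x)]_0^π.
Choose V so that boundary terms are either known or forced to vanish.
u is Dirichlet: u(0) = u(π) = 0. Let V = H^1_0(0, π); then v(0) = v(π) = 0, and [u' v]_0^π = 0.
Weak formulation: find u (satisfying any essential BC) such that ∫_0^π u'(x) v'(x) dx = ∫_0^π f v dx for all v ∈ V.
Substituting f(x) = -3*x^2 + 3*x + 1, the right-hand side is ∫_0^π (-3*x^2 + 3*x + 1) v dx.


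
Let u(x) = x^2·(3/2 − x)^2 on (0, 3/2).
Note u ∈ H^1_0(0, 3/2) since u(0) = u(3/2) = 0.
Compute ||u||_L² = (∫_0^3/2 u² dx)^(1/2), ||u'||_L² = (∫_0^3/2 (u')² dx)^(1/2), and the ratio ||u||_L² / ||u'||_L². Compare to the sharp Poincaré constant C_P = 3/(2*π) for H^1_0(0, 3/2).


||u||_L² / ||u'||_L² = sqrt(3)/4 < C_P = 3/(2*π).

u(x) = x^2·(3/2 − x)^2, so u'(x) = x*(2*x - 3)*(4*x - 3)/2.
u(x) = x^2·(3/2 − x)^2 vanishes at x = 0 and x = 3/2, so u ∈ H^1_0(0, 3/2). Differentiate via the product rule and integrate the resulting polynomials term by term.
  ∫_0^3/2 u² dx = ∫_0^3/2 (x^8 - 6*x^7 + 27*x^6/2 - 27*x^5/2 + 81*x^4/16) dx. Term by term:
    ∫_0^3/2 x^8 dx = 2187/512;  ∫_0^3/2 -6*x^7 dx = -19683/1024;  ∫_0^3/2 27*x^6/2 dx = 59049/1792;
    ∫_0^3/2 -27*x^5/2 dx = -6561/256;  ∫_0^3/2 81*x^4/16 dx = 19683/2560.
  Sum: 2187/512 − 19683/1024 + 59049/1792 − 6561/256 + 19683/2560 = 2187/35840.
  ∫_0^3/2 (u')² dx = ∫_0^3/2 (16*x^6 - 72*x^5 + 117*x^4 - 81*x^3 + 81*x^2/4) dx. Term by term:
    ∫_0^3/2 16*x^6 dx = 2187/56;  ∫_0^3/2 -72*x^5 dx = -2187/16;  ∫_0^3/2 117*x^4 dx = 28431/160;
    ∫_0^3/2 -81*x^3 dx = -6561/64;  ∫_0^3/2 81*x^2/4 dx = 729/32.
  Sum: 2187/56 − 2187/16 + 28431/160 − 6561/64 + 729/32 = 729/2240.
∫_0^3/2 u² dx = 2187/35840, so ||u||_L² = 27*sqrt(105)/1120.
∫_0^3/2 (u')² dx = 729/2240, so ||u'||_L² = 27*sqrt(35)/280.
Ratio ||u||_L² / ||u'||_L² = sqrt(3)/4.
Sharp Poincaré constant on H^1_0(0, 3/2) is C_P = L/π = 3/(2*π), achieved by sin(2*π/3·x).
A polynomial bump cannot attain the sharp Poincaré constant (only the first sine eigenfunction does), so the ratio is strictly less than C_P, consistent with ||u||_L² ≤ C_P ||u'||_L².


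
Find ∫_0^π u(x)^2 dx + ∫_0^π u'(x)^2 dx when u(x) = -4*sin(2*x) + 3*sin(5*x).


||u||_{H^1(0,π)}^2 = 157*π

u'(x) = -8*cos(2*x) + 15*cos(5*x).
Expand u² and (u')² and integrate term by term on (0, π), using: for integers n ≥ 1, ∫_0^π sin²(nx) dx = ∫_0^π cos²(nx) dx = π/2; for n ≠ n', ∫_0^π sin(nx)sin(n'x) dx = ∫_0^π cos(nx)cos(n'x) dx = 0; and by product-to-sum, ∫_0^π sin(nx)cos(n'x) dx = ½∫_0^π [sin((n+n')x) + sin((n−n')x)] dx, which is 0 when n+n' is even and 2n/(n²−n'²) when n+n' is odd (it need not vanish on (0, π)).
  u² squared terms: (-4)²·∫sin(2x)² dx = 16·π/2 = 8*π;  (3)²·∫sin(5x)² dx = 9·π/2 = 9*π/2.
  u² cross terms: 2·(-4)·(3)·∫sin(2x)·sin(5x) dx = -24·(0) = 0.
  So ∫_0^π u² dx = 8*π + 9*π/2 + 0 = 25*π/2.
  (u')² squared terms: (-8)²·∫cos(2x)² dx = 64·π/2 = 32*π;  (15)²·∫cos(5x)² dx = 225·π/2 = 225*π/2.
  (u')² cross terms: 2·(-8)·(15)·∫cos(2x)·cos(5x) dx = -240·(0) = 0.
  So ∫_0^π (u')² dx = 32*π + 225*π/2 + 0 = 289*π/2.
||u||_{H^1}^2 = (25*π/2) + (289*π/2) = 157*π.


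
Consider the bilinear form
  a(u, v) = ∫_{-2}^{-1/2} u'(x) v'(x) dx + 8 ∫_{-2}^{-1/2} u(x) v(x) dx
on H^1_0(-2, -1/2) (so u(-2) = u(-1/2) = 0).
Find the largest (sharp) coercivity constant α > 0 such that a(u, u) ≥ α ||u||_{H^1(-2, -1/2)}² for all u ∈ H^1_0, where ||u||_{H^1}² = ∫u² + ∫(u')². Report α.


α = 1

Coercivity of a(·,·) on H^1_0(-2, -1/2) means a(u, u) ≥ α ||u||_{H^1}² for every u ∈ H^1_0.
The interval has length L = 3/2, and Poincaré/coercivity depend only on L. Here a(u, u) = ∫(u')² + (8)·∫u².
Here c = 8 ≥ 1, so a(u,u) = ∫(u')² + c∫u² ≥ ∫(u')² + ∫u² = ||u||_{H^1}², i.e. α = 1 works. No larger α is possible: a(u,u) ≥ α||u||_{H^1}² means (1−α)∫(u')² ≥ (α−c)∫u², and for the modes u_n = sin(nπ(x−x₀)/L) (x₀ the left endpoint) one has ∫u_n²/∫(u_n')² = (L/(nπ))² → 0, so a(u_n,u_n)/||u_n||_{H^1}² → 1. Hence the optimal constant is α = 1.
Therefore α = 1.


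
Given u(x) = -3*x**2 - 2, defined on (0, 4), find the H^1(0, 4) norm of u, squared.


||u||_{H^1}^2 = 14416/5

The H^1 norm (squared) on an interval (0, L) is
  ||u||_{H^1}^2 = ∫_0^L u(x)^2 dx + ∫_0^L u'(x)^2 dx.
Compute u'(x) = -6*x.
Then u(x)^2 = 9*x**4 + 12*x**2 + 4 and u'(x)^2 = 36*x**2.
Integrate each monomial from 0 to 4 using ∫_0^4 c·x^n dx = c·4^(n+1)/(n+1):
  ∫_0^4 u(x)^2 dx = ∫_0^4 (9*x^4 + 12*x^2 + 4) dx. Term by term:
    ∫_0^4 9*x^4 dx = 9216/5;  ∫_0^4 12*x^2 dx = 256;  ∫_0^4 4 dx = 16.
  Sum: 9216/5 + 256 + 16 = 10576/5.
  ∫_0^4 u'(x)^2 dx = ∫_0^4 (36*x^2) dx. Term by term:
    ∫_0^4 36*x^2 dx = 768.
Adding: ||u||_{H^1}^2 = 10576/5 + 768 = 14416/5.


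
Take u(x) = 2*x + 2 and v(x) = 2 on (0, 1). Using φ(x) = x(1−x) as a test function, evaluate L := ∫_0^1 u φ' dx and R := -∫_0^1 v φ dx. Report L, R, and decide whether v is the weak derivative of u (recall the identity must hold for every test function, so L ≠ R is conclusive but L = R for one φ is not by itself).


LHS = -1/3, RHS = -1/3. Yes, v = u' weakly.

u(x) = 2*x + 2, classical derivative u'(x) = 2.
φ(x) = x(1−x), so φ'(x) = 1 - 2*x.
Note φ(0) = φ(1) = 0, so the boundary term u·φ vanishes.
LHS = ∫_0^1 u(x) φ'(x) dx = ∫_0^1 (-4*x^2 - 2*x + 2) dx. Term by term:
  ∫_0^1 -4*x^2 dx = -4/3;  ∫_0^1 -2*x dx = -1;  ∫_0^1 2 dx = 2.
Sum: -4/3 − 1 + 2 = -1/3.
So LHS = -1/3.
∫_0^1 v(x) φ(x) dx = ∫_0^1 (-2*x^2 + 2*x) dx. Term by term:
  ∫_0^1 -2*x^2 dx = -2/3;  ∫_0^1 2*x dx = 1.
Sum: -2/3 + 1 = 1/3.
So RHS = -∫_0^1 v(x) φ(x) dx = -1/3.
LHS = RHS, so the identity holds for this test φ.
Moreover u is smooth here and v(x) = u'(x) = 2 pointwise, so the identity holds for every test function. Hence v is the weak derivative of u.


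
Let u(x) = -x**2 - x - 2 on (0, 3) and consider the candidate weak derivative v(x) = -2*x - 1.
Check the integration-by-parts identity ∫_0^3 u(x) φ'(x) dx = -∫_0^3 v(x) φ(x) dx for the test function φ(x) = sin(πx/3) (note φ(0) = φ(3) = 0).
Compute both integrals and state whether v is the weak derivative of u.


LHS = 24/π, RHS = 24/π. Yes, v = u' weakly.

u(x) = -x**2 - x - 2, classical derivative u'(x) = -2*x - 1.
φ(x) = sin(πx/3), so φ'(x) = π*cos(π*x/3)/3.
Note φ(0) = φ(3) = 0, so the boundary term u·φ vanishes.
LHS = ∫_0^3 u(x) φ'(x) dx = ∫_0^3 (-π*x^2*cos(π*x/3)/3 - π*x*cos(π*x/3)/3 - 2*π*cos(π*x/3)/3) dx. Term by term:
  ∫_0^3 -2*π*cos(π*x/3)/3 dx = 0;  ∫_0^3 -π*x*cos(π*x/3)/3 dx = 6/π;  ∫_0^3 -π*x^2*cos(π*x/3)/3 dx = 18/π.
Sum: 0 + 6/π + 18/π = 24/π.
So LHS = 24/π.
∫_0^3 v(x) φ(x) dx = ∫_0^3 (-2*x*sin(π*x/3) - sin(π*x/3)) dx. Term by term:
  ∫_0^3 -sin(π*x/3) dx = -6/π;  ∫_0^3 -2*x*sin(π*x/3) dx = -18/π.
Sum: -6/π − 18/π = -24/π.
So RHS = -∫_0^3 v(x) φ(x) dx = 24/π.
LHS = RHS, so the identity holds for this test φ.
Moreover u is smooth here and v(x) = u'(x) = -2*x - 1 pointwise, so the identity holds for every test function. Hence v is the weak derivative of u.


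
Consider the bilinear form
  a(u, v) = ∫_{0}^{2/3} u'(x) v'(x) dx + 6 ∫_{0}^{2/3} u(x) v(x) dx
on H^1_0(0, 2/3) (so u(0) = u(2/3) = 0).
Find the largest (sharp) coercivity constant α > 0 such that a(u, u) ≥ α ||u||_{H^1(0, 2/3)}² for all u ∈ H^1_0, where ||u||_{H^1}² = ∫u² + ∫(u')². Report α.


α = 1

Coercivity of a(·,·) on H^1_0(0, 2/3) means a(u, u) ≥ α ||u||_{H^1}² for every u ∈ H^1_0.
The interval has length L = 2/3, and Poincaré/coercivity depend only on L. Here a(u, u) = ∫(u')² + (6)·∫u².
Here c = 6 ≥ 1, so a(u,u) = ∫(u')² + c∫u² ≥ ∫(u')² + ∫u² = ||u||_{H^1}², i.e. α = 1 works. No larger α is possible: a(u,u) ≥ α||u||_{H^1}² means (1−α)∫(u')² ≥ (α−c)∫u², and for the modes u_n = sin(nπ(x−x₀)/L) (x₀ the left endpoint) one has ∫u_n²/∫(u_n')² = (L/(nπ))² → 0, so a(u_n,u_n)/||u_n||_{H^1}² → 1. Hence the optimal constant is α = 1.
Therefore α = 1.


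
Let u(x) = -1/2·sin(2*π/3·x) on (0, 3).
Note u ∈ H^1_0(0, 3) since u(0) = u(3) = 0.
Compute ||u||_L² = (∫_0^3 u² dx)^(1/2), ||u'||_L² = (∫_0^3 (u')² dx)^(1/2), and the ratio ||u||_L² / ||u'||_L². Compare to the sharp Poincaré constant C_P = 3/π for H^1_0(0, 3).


||u||_L² / ||u'||_L² = 3/(2*π) < C_P = 3/π.

u(x) = -1/2·sin(2*π/3·x), so u'(x) = -π*cos(2*π*x/3)/3.
Writing u(x) = A·sin(kπx/L) with A = -1/2 and k = 2, use ∫_0^L sin²(kπx/L) dx = L/2 and ∫_0^L cos²(kπx/L) dx = L/2.
u² = 1/4·sin²(2*π/3·x) and (u')² = π^2/9·cos²(2*π/3·x), and each of sin², cos² integrates to L/2 = 3/2 over (0, 3).
∫_0^3 u² dx = 3/8, so ||u||_L² = sqrt(6)/4.
∫_0^3 (u')² dx = π^2/6, so ||u'||_L² = sqrt(6)*π/6.
Ratio ||u||_L² / ||u'||_L² = 3/(2*π).
Sharp Poincaré constant on H^1_0(0, 3) is C_P = L/π = 3/π, achieved by sin(π/3·x).
This is the k = 2 harmonic; the ratio L/(kπ) is strictly less than C_P = L/π, consistent with the sharp inequality ||u||_L² ≤ C_P ||u'||_L².


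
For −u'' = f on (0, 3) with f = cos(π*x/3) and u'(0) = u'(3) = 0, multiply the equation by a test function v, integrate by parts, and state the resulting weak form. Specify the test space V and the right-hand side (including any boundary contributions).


V = H^1(0, 3) (no boundary constraint on v; u is determined up to an additive constant); weak form: ∫_0^3 u'v' dx = ∫_0^3 (cos(π*x/3)) v dx for all v ∈ V.

Multiply both sides by a test function v and integrate from 0 to 3:
  ∫_0^3 −u''(x) v(x) dx = ∫_0^3 f(x) v(x) dx.
Integrate the LHS by parts once:
  ∫_0^3 −u'' v dx = −[u'(x) v(x)]_0^3 + ∫_0^3 u'(x) v'(x) dx.
Thus ∫_0^3 u'(x) v'(x) dx = ∫_0^3 f(x) v(x) dx + [u'(x) v(x)]_0^3.
Choose V so that boundary terms are either known or forced to vanish.
u has homogeneous Neumann: u'(0) = u'(3) = 0. So [u' v]_0^3 = 0·v(3) − 0·v(0) = 0 for any v; take V = H^1(0, 3).
Weak formulation: find u (satisfying any essential BC) such that ∫_0^3 u'(x) v'(x) dx = ∫_0^3 f v dx for all v ∈ V (homogeneous Neumann, so boundary terms vanish).
Substituting f(x) = cos(π*x/3), the right-hand side is ∫_0^3 (cos(π*x/3)) v dx.
Compatibility check (pure Neumann): taking v ≡ 1 ∈ V gives 0 = ∫_0^3 f dx + (0) − (0), i.e. ∫_0^3 f dx must equal u'(0) − u'(3) = 0. Indeed ∫_0^3 (cos(π*x/3)) dx = 0, so the data are compatible. The solution is then unique only up to an additive constant (fix it e.g. by requiring ∫_0^3 u dx = 0).


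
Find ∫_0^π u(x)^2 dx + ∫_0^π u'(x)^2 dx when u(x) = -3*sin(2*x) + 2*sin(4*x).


||u||_{H^1(0,π)}^2 = 113*π/2

u'(x) = -6*cos(2*x) + 8*cos(4*x).
Expand u² and (u')² and integrate term by term on (0, π), using: for integers n ≥ 1, ∫_0^π sin²(nx) dx = ∫_0^π cos²(nx) dx = π/2; for n ≠ n', ∫_0^π sin(nx)sin(n'x) dx = ∫_0^π cos(nx)cos(n'x) dx = 0; and by product-to-sum, ∫_0^π sin(nx)cos(n'x) dx = ½∫_0^π [sin((n+n')x) + sin((n−n')x)] dx, which is 0 when n+n' is even and 2n/(n²−n'²) when n+n' is odd (it need not vanish on (0, π)).
  u² squared terms: (-3)²·∫sin(2x)² dx = 9·π/2 = 9*π/2;  (2)²·∫sin(4x)² dx = 4·π/2 = 2*π.
  u² cross terms: 2·(-3)·(2)·∫sin(2x)·sin(4x) dx = -12·(0) = 0.
  So ∫_0^π u² dx = 9*π/2 + 2*π + 0 = 13*π/2.
  (u')² squared terms: (-6)²·∫cos(2x)² dx = 36·π/2 = 18*π;  (8)²·∫cos(4x)² dx = 64·π/2 = 32*π.
  (u')² cross terms: 2·(-6)·(8)·∫cos(2x)·cos(4x) dx = -96·(0) = 0.
  So ∫_0^π (u')² dx = 18*π + 32*π + 0 = 50*π.
||u||_{H^1}^2 = (13*π/2) + (50*π) = 113*π/2.


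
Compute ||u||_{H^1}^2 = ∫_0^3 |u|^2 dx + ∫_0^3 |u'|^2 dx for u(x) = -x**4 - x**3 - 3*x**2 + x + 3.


||u||_{H^1}^2 = 2474907/140

The H^1 norm (squared) on an interval (0, L) is
  ||u||_{H^1}^2 = ∫_0^L u(x)^2 dx + ∫_0^L u'(x)^2 dx.
Compute u'(x) = -4*x**3 - 3*x**2 - 6*x + 1.
Then u(x)^2 = x**8 + 2*x**7 + 7*x**6 + 4*x**5 + x**4 - 12*x**3 - 17*x**2 + 6*x + 9 and u'(x)^2 = 16*x**6 + 24*x**5 + 57*x**4 + 28*x**3 + 30*x**2 - 12*x + 1.
Integrate each monomial from 0 to 3 using ∫_0^3 c·x^n dx = c·3^(n+1)/(n+1):
  ∫_0^3 u(x)^2 dx = ∫_0^3 (x^8 + 2*x^7 + 7*x^6 + 4*x^5 + x^4 - 12*x^3 - 17*x^2 + 6*x + 9) dx. Term by term:
    ∫_0^3 x^8 dx = 2187;  ∫_0^3 2*x^7 dx = 6561/4;  ∫_0^3 7*x^6 dx = 2187;
    ∫_0^3 4*x^5 dx = 486;  ∫_0^3 x^4 dx = 243/5;  ∫_0^3 -12*x^3 dx = -243;
    ∫_0^3 -17*x^2 dx = -153;  ∫_0^3 6*x dx = 27;  ∫_0^3 9 dx = 27.
  Sum: 2187 + 6561/4 + 2187 + 486 + 243/5 − 243 − 153 + 27 + 27 = 124137/20.
  ∫_0^3 u'(x)^2 dx = ∫_0^3 (16*x^6 + 24*x^5 + 57*x^4 + 28*x^3 + 30*x^2 - 12*x + 1) dx. Term by term:
    ∫_0^3 16*x^6 dx = 34992/7;  ∫_0^3 24*x^5 dx = 2916;  ∫_0^3 57*x^4 dx = 13851/5;
    ∫_0^3 28*x^3 dx = 567;  ∫_0^3 30*x^2 dx = 270;  ∫_0^3 -12*x dx = -54;
    ∫_0^3 1 dx = 3.
  Sum: 34992/7 + 2916 + 13851/5 + 567 + 270 − 54 + 3 = 401487/35.
Adding: ||u||_{H^1}^2 = 124137/20 + 401487/35 = 2474907/140.


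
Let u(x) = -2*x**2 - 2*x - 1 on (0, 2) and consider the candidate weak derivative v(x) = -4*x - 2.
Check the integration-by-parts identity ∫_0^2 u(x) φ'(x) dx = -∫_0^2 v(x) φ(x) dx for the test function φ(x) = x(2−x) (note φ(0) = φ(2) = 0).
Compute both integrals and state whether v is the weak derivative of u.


LHS = 8, RHS = 8. Yes, v = u' weakly.

u(x) = -2*x**2 - 2*x - 1, classical derivative u'(x) = -4*x - 2.
φ(x) = x(2−x), so φ'(x) = 2 - 2*x.
Note φ(0) = φ(2) = 0, so the boundary term u·φ vanishes.
LHS = ∫_0^2 u(x) φ'(x) dx = ∫_0^2 (4*x^3 - 2*x - 2) dx. Term by term:
  ∫_0^2 4*x^3 dx = 16;  ∫_0^2 -2*x dx = -4;  ∫_0^2 -2 dx = -4.
Sum: 16 − 4 − 4 = 8.
So LHS = 8.
∫_0^2 v(x) φ(x) dx = ∫_0^2 (4*x^3 - 6*x^2 - 4*x) dx. Term by term:
  ∫_0^2 4*x^3 dx = 16;  ∫_0^2 -6*x^2 dx = -16;  ∫_0^2 -4*x dx = -8.
Sum: 16 − 16 − 8 = -8.
So RHS = -∫_0^2 v(x) φ(x) dx = 8.
LHS = RHS, so the identity holds for this test φ.
Moreover u is smooth here and v(x) = u'(x) = -4*x - 2 pointwise, so the identity holds for every test function. Hence v is the weak derivative of u.


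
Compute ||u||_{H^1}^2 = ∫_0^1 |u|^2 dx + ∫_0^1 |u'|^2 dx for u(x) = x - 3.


||u||_{H^1}^2 = 22/3

The H^1 norm (squared) on an interval (0, L) is
  ||u||_{H^1}^2 = ∫_0^L u(x)^2 dx + ∫_0^L u'(x)^2 dx.
Compute u'(x) = 1.
Then u(x)^2 = x**2 - 6*x + 9 and u'(x)^2 = 1.
Integrate each monomial from 0 to 1 using ∫_0^1 c·x^n dx = c·1^(n+1)/(n+1):
  ∫_0^1 u(x)^2 dx = ∫_0^1 (x^2 - 6*x + 9) dx. Term by term:
    ∫_0^1 x^2 dx = 1/3;  ∫_0^1 -6*x dx = -3;  ∫_0^1 9 dx = 9.
  Sum: 1/3 − 3 + 9 = 19/3.
  ∫_0^1 u'(x)^2 dx = ∫_0^1 (1) dx. Term by term:
    ∫_0^1 1 dx = 1.
Adding: ||u||_{H^1}^2 = 19/3 + 1 = 22/3.


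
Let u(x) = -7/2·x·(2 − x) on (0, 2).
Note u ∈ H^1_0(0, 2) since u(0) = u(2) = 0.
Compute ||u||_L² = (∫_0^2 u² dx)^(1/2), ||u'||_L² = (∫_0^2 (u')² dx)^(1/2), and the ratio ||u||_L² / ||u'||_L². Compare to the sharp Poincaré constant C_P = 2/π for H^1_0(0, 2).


||u||_L² / ||u'||_L² = sqrt(10)/5 < C_P = 2/π.

u(x) = -7/2·x·(2 − x), so u'(x) = 7*x - 7.
u(x) = -7/2·x·(2 − x) vanishes at x = 0 and x = 2, so u ∈ H^1_0(0, 2). Differentiate via the product rule and integrate the resulting polynomials term by term.
  ∫_0^2 u² dx = ∫_0^2 (49*x^4/4 - 49*x^3 + 49*x^2) dx. Term by term:
    ∫_0^2 49*x^4/4 dx = 392/5;  ∫_0^2 -49*x^3 dx = -196;  ∫_0^2 49*x^2 dx = 392/3.
  Sum: 392/5 − 196 + 392/3 = 196/15.
  ∫_0^2 (u')² dx = ∫_0^2 (49*x^2 - 98*x + 49) dx. Term by term:
    ∫_0^2 49*x^2 dx = 392/3;  ∫_0^2 -98*x dx = -196;  ∫_0^2 49 dx = 98.
  Sum: 392/3 − 196 + 98 = 98/3.
∫_0^2 u² dx = 196/15, so ||u||_L² = 14*sqrt(15)/15.
∫_0^2 (u')² dx = 98/3, so ||u'||_L² = 7*sqrt(6)/3.
Ratio ||u||_L² / ||u'||_L² = sqrt(10)/5.
Sharp Poincaré constant on H^1_0(0, 2) is C_P = L/π = 2/π, achieved by sin(π/2·x).
A polynomial bump cannot attain the sharp Poincaré constant (only the first sine eigenfunction does), so the ratio is strictly less than C_P, consistent with ||u||_L² ≤ C_P ||u'||_L².


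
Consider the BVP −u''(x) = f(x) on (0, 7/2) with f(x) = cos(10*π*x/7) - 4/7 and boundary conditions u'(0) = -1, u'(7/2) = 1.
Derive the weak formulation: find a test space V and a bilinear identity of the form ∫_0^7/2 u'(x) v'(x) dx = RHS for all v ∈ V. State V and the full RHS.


V = H^1(0, 7/2) (v unrestricted at boundary; u is determined up to an additive constant); weak form: ∫_0^7/2 u'v' dx = ∫_0^7/2 (cos(10*π*x/7) - 4/7) v dx + v(7/2) + v(0) for all v ∈ V.

Multiply both sides by a test function v and integrate from 0 to 7/2:
  ∫_0^7/2 −u''(x) v(x) dx = ∫_0^7/2 f(x) v(x) dx.
Integrate the LHS by parts once:
  ∫_0^7/2 −u'' v dx = −[u'(x) v(x)]_0^7/2 + ∫_0^7/2 u'(x) v'(x) dx.
Thus ∫_0^7/2 u'(x) v'(x) dx = ∫_0^7/2 f(x) v(x) dx + [u'(x) v(x)]_0^7/2.
Choose V so that boundary terms are either known or forced to vanish.
u has inhomogeneous Neumann u'(0) = -1, u'(7/2) = 1. [u' v]_0^7/2 = (1)·v(7/2) − (-1)·v(0) = v(7/2) + v(0). Take V = H^1(0, 7/2); boundary term becomes part of RHS.
Weak formulation: find u (satisfying any essential BC) such that ∫_0^7/2 u'(x) v'(x) dx = ∫_0^7/2 f v dx + v(7/2) + v(0) for all v ∈ V (Neumann data are natural BCs: they enter the RHS as boundary terms).
Substituting f(x) = cos(10*π*x/7) - 4/7, the right-hand side is ∫_0^7/2 (cos(10*π*x/7) - 4/7) v dx + v(7/2) + v(0).
Compatibility check (pure Neumann): taking v ≡ 1 ∈ V gives 0 = ∫_0^7/2 f dx + (1) − (-1), i.e. ∫_0^7/2 f dx must equal u'(0) − u'(7/2) = -2. Indeed ∫_0^7/2 (cos(10*π*x/7) - 4/7) dx = -2, so the data are compatible. The solution is then unique only up to an additive constant (fix it e.g. by requiring ∫_0^7/2 u dx = 0).


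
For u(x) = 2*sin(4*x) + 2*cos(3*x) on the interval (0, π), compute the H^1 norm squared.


||u||_{H^1(0,π)}^2 = 640/7 + 54*π

u'(x) = -6*sin(3*x) + 8*cos(4*x).
Expand u² and (u')² and integrate term by term on (0, π), using: for integers n ≥ 1, ∫_0^π sin²(nx) dx = ∫_0^π cos²(nx) dx = π/2; for n ≠ n', ∫_0^π sin(nx)sin(n'x) dx = ∫_0^π cos(nx)cos(n'x) dx = 0; and by product-to-sum, ∫_0^π sin(nx)cos(n'x) dx = ½∫_0^π [sin((n+n')x) + sin((n−n')x)] dx, which is 0 when n+n' is even and 2n/(n²−n'²) when n+n' is odd (it need not vanish on (0, π)).
  u² squared terms: (2)²·∫cos(3x)² dx = 4·π/2 = 2*π;  (2)²·∫sin(4x)² dx = 4·π/2 = 2*π.
  u² cross terms: 2·(2)·(2)·∫cos(3x)·sin(4x) dx = 8·(8/7) = 64/7.
  So ∫_0^π u² dx = 2*π + 2*π + 64/7 = 64/7 + 4*π.
  (u')² squared terms: (-6)²·∫sin(3x)² dx = 36·π/2 = 18*π;  (8)²·∫cos(4x)² dx = 64·π/2 = 32*π.
  (u')² cross terms: 2·(-6)·(8)·∫sin(3x)·cos(4x) dx = -96·(-6/7) = 576/7.
  So ∫_0^π (u')² dx = 18*π + 32*π + 576/7 = 576/7 + 50*π.
||u||_{H^1}^2 = (64/7 + 4*π) + (576/7 + 50*π) = 640/7 + 54*π.


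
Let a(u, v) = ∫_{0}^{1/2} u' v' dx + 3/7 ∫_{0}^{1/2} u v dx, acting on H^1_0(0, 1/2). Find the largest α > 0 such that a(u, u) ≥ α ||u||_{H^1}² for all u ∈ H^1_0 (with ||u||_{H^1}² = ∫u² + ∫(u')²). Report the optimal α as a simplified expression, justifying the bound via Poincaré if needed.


α = (3 + 28*π^2)/(7*(1 + 4*π^2))

Coercivity of a(·,·) on H^1_0(0, 1/2) means a(u, u) ≥ α ||u||_{H^1}² for every u ∈ H^1_0.
The interval has length L = 1/2, and Poincaré/coercivity depend only on L. Here a(u, u) = ∫(u')² + (3/7)·∫u².
Here 0 < c = 3/7 < 1. The condition a(u,u) ≥ α||u||_{H^1}² reads (1−α)∫(u')² ≥ (α−c)∫u². Any admissible α is ≤ 1 (rapidly oscillating u have ∫u²/∫(u')² → 0), and α = 1 would force 0 ≥ (1−c)∫u², impossible since c < 1; so 1−α > 0. By the sharp Poincaré inequality on H^1_0 of an interval of length L, ∫(u')² ≥ (π/L)²∫u² with equality for the first sine mode sin(π(x−x₀)/L) (x₀ the left endpoint), so the inequality holds for all u iff (1−α)(π/L)² ≥ α − c, i.e. α ≤ ((π/L)² + c)/((π/L)² + 1) = (1 + c(L/π)²)/(1 + (L/π)²). With (π/L)² = 4*π^2 and c = 3/7, the largest admissible constant is α = ((π/L)² + c)/((π/L)² + 1).
Simplifying, α = (3 + 28*π^2)/(7*(1 + 4*π^2)).
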